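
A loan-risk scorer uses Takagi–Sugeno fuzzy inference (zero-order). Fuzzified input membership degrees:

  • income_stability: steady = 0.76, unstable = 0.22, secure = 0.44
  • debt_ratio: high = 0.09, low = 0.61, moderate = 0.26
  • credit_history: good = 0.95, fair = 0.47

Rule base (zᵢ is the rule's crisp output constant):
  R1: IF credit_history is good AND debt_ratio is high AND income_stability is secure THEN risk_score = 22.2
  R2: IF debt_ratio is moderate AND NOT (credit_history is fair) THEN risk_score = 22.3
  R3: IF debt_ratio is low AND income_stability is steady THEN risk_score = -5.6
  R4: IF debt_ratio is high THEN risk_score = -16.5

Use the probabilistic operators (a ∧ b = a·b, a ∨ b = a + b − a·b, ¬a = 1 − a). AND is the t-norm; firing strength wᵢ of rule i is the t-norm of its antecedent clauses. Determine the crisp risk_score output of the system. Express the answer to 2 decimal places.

-0.24

R1 (z=22.2): good=0.95, high=0.09, secure=0.44; AND[a·b] → w = 0.0376
R2 (z=22.3): moderate=0.26, ¬fair=1−0.47=0.53; AND[a·b] → w = 0.1378
R3 (z=-5.6): low=0.61, steady=0.76; AND[a·b] → w = 0.4636
R4 (z=-16.5): high=0.09 → w = 0.0900
Weighted average = (0.0376·22.2 + 0.1378·22.3 + 0.4636·-5.6 + 0.0900·-16.5) / (0.0376 + 0.1378 + 0.4636 + 0.0900)
  = -0.1731 / 0.7290 = -0.24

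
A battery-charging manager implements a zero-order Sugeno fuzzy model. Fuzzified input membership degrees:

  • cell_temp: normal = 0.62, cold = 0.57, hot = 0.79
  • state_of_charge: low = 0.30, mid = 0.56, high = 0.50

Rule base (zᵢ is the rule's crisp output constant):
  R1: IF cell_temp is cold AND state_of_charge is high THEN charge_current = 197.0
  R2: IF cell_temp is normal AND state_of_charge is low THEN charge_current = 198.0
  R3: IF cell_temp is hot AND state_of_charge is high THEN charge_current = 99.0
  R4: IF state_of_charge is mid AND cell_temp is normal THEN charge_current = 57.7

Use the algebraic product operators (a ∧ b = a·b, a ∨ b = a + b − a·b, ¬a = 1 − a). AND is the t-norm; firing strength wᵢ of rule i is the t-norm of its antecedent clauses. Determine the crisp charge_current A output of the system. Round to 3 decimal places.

125.380

R1 (z=197.0): cold=0.57, high=0.50; AND[a·b] → w = 0.2850
R2 (z=198.0): normal=0.62, low=0.30; AND[a·b] → w = 0.1860
R3 (z=99.0): hot=0.79, high=0.50; AND[a·b] → w = 0.3950
R4 (z=57.7): mid=0.56, normal=0.62; AND[a·b] → w = 0.3472
Weighted average = (0.2850·197.0 + 0.1860·198.0 + 0.3950·99.0 + 0.3472·57.7) / (0.2850 + 0.1860 + 0.3950 + 0.3472)
  = 152.1114 / 1.2132 = 125.380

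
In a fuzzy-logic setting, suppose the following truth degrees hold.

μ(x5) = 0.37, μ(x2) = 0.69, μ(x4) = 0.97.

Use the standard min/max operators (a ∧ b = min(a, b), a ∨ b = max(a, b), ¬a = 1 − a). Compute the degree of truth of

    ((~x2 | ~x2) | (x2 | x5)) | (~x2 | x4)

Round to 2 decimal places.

~x2 = 1 − 0.69 = 0.31
~x2 = 1 − 0.69 = 0.31
~x2 | ~x2 = max(a, b) on (0.31, 0.31) = 0.31
x2 | x5 = max(a, b) on (0.69, 0.37) = 0.69
(~x2 | ~x2) | (x2 | x5) = max(a, b) on (0.31, 0.69) = 0.69
~x2 = 1 − 0.69 = 0.31
~x2 | x4 = max(a, b) on (0.31, 0.97) = 0.97
((~x2 | ~x2) | (x2 | x5)) | (~x2 | x4) = max(a, b) on (0.69, 0.97) = 0.97

0.97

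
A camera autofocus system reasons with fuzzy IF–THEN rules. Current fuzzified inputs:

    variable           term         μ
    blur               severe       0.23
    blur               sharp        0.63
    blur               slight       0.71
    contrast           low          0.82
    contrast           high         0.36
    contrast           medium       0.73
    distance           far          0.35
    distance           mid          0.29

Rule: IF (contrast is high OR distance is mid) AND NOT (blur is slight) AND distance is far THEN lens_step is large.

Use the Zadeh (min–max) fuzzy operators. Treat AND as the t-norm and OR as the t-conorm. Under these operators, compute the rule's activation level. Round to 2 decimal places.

0.29

firing strength: (high=0.36 OR mid=0.29) = 0.36; AND[min(a, b)] with ¬slight=1−0.71=0.29, far=0.35 → w = 0.29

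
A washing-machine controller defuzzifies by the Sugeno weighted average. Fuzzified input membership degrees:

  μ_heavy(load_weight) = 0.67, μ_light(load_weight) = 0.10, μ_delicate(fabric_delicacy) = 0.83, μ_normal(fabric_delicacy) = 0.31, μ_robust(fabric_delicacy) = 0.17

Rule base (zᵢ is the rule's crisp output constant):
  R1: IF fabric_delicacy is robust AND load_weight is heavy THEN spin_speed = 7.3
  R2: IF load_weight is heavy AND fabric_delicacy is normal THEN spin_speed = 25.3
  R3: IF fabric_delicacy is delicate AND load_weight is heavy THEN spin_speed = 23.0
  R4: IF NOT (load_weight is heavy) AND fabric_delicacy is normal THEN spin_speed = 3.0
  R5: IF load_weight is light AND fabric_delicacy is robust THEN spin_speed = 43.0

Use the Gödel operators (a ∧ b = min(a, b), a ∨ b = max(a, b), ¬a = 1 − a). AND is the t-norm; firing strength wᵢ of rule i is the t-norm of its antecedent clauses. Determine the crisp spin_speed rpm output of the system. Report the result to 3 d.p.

R1 (z=7.3): robust=0.17, heavy=0.67; AND[min(a, b)] → w = 0.17
R2 (z=25.3): heavy=0.67, normal=0.31; AND[min(a, b)] → w = 0.31
R3 (z=23.0): delicate=0.83, heavy=0.67; AND[min(a, b)] → w = 0.67
R4 (z=3.0): ¬heavy=1−0.67=0.33, normal=0.31; AND[min(a, b)] → w = 0.31
R5 (z=43.0): light=0.10, robust=0.17; AND[min(a, b)] → w = 0.10
Weighted average = (0.17·7.3 + 0.31·25.3 + 0.67·23.0 + 0.31·3.0 + 0.10·43.0) / (0.17 + 0.31 + 0.67 + 0.31 + 0.10)
  = 29.7240 / 1.5600 = 19.054

19.054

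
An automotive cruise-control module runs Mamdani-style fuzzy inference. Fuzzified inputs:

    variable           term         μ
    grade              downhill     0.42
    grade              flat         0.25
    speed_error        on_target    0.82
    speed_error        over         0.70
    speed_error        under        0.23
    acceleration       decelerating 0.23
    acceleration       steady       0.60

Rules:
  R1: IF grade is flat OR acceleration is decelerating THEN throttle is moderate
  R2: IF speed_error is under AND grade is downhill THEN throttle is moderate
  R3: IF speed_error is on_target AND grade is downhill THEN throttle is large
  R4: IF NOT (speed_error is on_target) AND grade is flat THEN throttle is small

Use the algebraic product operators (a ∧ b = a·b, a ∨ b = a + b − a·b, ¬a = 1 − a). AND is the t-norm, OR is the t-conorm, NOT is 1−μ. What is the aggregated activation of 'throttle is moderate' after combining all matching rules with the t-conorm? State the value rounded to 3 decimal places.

R1: flat=0.25, decelerating=0.23; OR[a + b − a·b] → w = 0.4225
R2: under=0.23, downhill=0.42; AND[a·b] → w = 0.0966
R3: on_target=0.82, downhill=0.42; AND[a·b] → w = 0.3444
R4: ¬on_target=1−0.82=0.18, flat=0.25; AND[a·b] → w = 0.0450
Rules with consequent 'moderate': {R1, R2} → strengths 0.4225, 0.0966
Aggregate via t-conorm [a + b − a·b]: 0.4783

0.478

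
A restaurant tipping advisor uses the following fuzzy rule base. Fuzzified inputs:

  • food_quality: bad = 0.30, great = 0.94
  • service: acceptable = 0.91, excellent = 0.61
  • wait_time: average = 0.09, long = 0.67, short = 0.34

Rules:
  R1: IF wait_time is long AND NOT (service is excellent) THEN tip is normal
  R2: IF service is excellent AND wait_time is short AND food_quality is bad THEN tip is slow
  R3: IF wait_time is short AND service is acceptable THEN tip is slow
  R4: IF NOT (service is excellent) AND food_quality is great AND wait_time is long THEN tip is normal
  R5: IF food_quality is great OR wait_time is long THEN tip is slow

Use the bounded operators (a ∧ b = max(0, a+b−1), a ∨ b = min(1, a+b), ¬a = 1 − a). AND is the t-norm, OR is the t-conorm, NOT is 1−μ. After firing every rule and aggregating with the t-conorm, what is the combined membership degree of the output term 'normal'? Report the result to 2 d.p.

0.06

R1: long=0.67, ¬excellent=1−0.61=0.39; AND[max(0, a+b−1)] → w = 0.06
R2: excellent=0.61, short=0.34, bad=0.30; AND[max(0, a+b−1)] → w = 0.00
R3: short=0.34, acceptable=0.91; AND[max(0, a+b−1)] → w = 0.25
R4: ¬excellent=1−0.61=0.39, great=0.94, long=0.67; AND[max(0, a+b−1)] → w = 0.00
R5: great=0.94, long=0.67; OR[min(1, a+b)] → w = 1.00
Rules with consequent 'normal': {R1, R4} → strengths 0.06, 0.00
Aggregate via t-conorm [min(1, a+b)]: 0.06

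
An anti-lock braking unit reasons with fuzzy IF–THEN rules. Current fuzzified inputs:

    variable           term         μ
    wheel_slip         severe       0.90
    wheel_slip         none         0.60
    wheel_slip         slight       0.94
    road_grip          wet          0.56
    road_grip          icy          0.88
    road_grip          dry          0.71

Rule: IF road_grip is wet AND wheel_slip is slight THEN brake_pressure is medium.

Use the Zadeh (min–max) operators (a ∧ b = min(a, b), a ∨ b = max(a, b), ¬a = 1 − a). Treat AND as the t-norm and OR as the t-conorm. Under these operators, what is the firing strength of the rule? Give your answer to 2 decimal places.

firing strength: wet=0.56, slight=0.94; AND[min(a, b)] → w = 0.56

0.56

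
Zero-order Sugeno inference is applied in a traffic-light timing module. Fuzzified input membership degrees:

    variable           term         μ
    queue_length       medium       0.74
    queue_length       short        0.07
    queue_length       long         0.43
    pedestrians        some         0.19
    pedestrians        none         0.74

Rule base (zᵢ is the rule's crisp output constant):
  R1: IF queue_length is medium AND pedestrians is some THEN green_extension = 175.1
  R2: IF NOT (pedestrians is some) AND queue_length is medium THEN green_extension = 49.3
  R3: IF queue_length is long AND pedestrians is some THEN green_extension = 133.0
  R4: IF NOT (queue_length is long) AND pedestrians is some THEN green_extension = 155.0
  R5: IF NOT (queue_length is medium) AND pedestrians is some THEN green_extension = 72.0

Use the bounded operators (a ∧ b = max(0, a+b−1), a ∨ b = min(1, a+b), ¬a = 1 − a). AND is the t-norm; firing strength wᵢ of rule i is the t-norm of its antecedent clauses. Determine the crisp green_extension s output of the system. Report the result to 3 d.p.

49.300

R1 (z=175.1): medium=0.74, some=0.19; AND[max(0, a+b−1)] → w = 0.00
R2 (z=49.3): ¬some=1−0.19=0.81, medium=0.74; AND[max(0, a+b−1)] → w = 0.55
R3 (z=133.0): long=0.43, some=0.19; AND[max(0, a+b−1)] → w = 0.00
R4 (z=155.0): ¬long=1−0.43=0.57, some=0.19; AND[max(0, a+b−1)] → w = 0.00
R5 (z=72.0): ¬medium=1−0.74=0.26, some=0.19; AND[max(0, a+b−1)] → w = 0.00
Weighted average = (0.00·175.1 + 0.55·49.3 + 0.00·133.0 + 0.00·155.0 + 0.00·72.0) / (0.00 + 0.55 + 0.00 + 0.00 + 0.00)
  = 27.1150 / 0.5500 = 49.300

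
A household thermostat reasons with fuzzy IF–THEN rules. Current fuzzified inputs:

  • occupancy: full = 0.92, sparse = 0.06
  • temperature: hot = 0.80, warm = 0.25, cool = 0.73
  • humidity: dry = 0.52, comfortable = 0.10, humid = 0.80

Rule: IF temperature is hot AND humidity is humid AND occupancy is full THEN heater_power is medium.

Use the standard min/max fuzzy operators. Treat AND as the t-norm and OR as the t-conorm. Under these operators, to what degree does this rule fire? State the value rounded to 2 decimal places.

firing strength: hot=0.80, humid=0.80, full=0.92; AND[min(a, b)] → w = 0.80

0.80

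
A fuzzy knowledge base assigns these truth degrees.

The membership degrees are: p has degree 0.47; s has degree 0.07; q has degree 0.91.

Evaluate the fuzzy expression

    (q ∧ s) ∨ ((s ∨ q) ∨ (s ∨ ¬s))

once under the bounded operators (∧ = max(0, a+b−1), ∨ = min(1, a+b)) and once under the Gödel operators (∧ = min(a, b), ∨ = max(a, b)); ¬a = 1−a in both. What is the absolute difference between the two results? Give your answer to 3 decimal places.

Under bounded:
  q ∧ s = max(0, a+b−1) on (0.91, 0.07) = 0.00
  s ∨ q = min(1, a+b) on (0.07, 0.91) = 0.98
  ¬s = 1 − 0.07 = 0.93
  s ∨ ¬s = min(1, a+b) on (0.07, 0.93) = 1.00
  (s ∨ q) ∨ (s ∨ ¬s) = min(1, a+b) on (0.98, 1.00) = 1.00
  (q ∧ s) ∨ ((s ∨ q) ∨ (s ∨ ¬s)) = min(1, a+b) on (0.00, 1.00) = 1.00
  → value = 1.0000
Under Gödel:
  q ∧ s = min(a, b) on (0.91, 0.07) = 0.07
  s ∨ q = max(a, b) on (0.07, 0.91) = 0.91
  ¬s = 1 − 0.07 = 0.93
  s ∨ ¬s = max(a, b) on (0.07, 0.93) = 0.93
  (s ∨ q) ∨ (s ∨ ¬s) = max(a, b) on (0.91, 0.93) = 0.93
  (q ∧ s) ∨ ((s ∨ q) ∨ (s ∨ ¬s)) = max(a, b) on (0.07, 0.93) = 0.93
  → value = 0.9300
|1.0000 − 0.9300| = 0.070

0.070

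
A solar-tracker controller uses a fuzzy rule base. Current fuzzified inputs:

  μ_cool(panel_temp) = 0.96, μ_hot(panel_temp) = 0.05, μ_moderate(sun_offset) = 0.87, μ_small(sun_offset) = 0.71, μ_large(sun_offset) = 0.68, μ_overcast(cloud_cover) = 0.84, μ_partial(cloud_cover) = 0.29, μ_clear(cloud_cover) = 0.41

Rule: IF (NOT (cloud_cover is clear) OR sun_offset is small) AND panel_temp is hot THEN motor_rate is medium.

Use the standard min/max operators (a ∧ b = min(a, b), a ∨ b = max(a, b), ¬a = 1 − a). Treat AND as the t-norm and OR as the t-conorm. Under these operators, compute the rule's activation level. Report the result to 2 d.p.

0.05

firing strength: (¬clear=1−0.41=0.59 OR small=0.71) = 0.71; AND[min(a, b)] with hot=0.05 → w = 0.05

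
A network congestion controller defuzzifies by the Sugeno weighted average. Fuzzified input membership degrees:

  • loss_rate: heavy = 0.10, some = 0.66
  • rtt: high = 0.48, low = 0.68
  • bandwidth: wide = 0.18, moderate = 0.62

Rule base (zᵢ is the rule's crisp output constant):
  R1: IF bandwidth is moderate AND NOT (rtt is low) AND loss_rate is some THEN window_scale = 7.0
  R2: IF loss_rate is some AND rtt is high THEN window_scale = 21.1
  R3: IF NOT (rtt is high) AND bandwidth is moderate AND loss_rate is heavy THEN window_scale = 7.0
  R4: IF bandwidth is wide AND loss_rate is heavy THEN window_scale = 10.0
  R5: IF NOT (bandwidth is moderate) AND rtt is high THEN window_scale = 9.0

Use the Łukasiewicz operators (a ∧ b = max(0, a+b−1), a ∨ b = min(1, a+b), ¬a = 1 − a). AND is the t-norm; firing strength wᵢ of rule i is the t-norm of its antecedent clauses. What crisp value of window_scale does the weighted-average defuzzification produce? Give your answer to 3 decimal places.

R1 (z=7.0): moderate=0.62, ¬low=1−0.68=0.32, some=0.66; AND[max(0, a+b−1)] → w = 0.00
R2 (z=21.1): some=0.66, high=0.48; AND[max(0, a+b−1)] → w = 0.14
R3 (z=7.0): ¬high=1−0.48=0.52, moderate=0.62, heavy=0.10; AND[max(0, a+b−1)] → w = 0.00
R4 (z=10.0): wide=0.18, heavy=0.10; AND[max(0, a+b−1)] → w = 0.00
R5 (z=9.0): ¬moderate=1−0.62=0.38, high=0.48; AND[max(0, a+b−1)] → w = 0.00
Weighted average = (0.00·7.0 + 0.14·21.1 + 0.00·7.0 + 0.00·10.0 + 0.00·9.0) / (0.00 + 0.14 + 0.00 + 0.00 + 0.00)
  = 2.9540 / 0.1400 = 21.100

21.100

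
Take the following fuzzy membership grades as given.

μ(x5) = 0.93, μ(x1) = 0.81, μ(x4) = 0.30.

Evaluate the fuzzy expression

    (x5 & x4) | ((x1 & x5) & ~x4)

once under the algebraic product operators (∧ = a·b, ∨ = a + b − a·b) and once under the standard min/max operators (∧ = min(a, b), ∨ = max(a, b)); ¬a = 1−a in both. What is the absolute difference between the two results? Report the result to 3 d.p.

0.041

Under algebraic product:
  x5 & x4 = a·b on (0.9300, 0.3000) = 0.2790
  x1 & x5 = a·b on (0.8100, 0.9300) = 0.7533
  ~x4 = 1 − 0.3000 = 0.7000
  (x1 & x5) & ~x4 = a·b on (0.7533, 0.7000) = 0.5273
  (x5 & x4) | ((x1 & x5) & ~x4) = a + b − a·b on (0.2790, 0.5273) = 0.6592
  → value = 0.6592
Under standard min/max:
  x5 & x4 = min(a, b) on (0.93, 0.30) = 0.30
  x1 & x5 = min(a, b) on (0.81, 0.93) = 0.81
  ~x4 = 1 − 0.30 = 0.70
  (x1 & x5) & ~x4 = min(a, b) on (0.81, 0.70) = 0.70
  (x5 & x4) | ((x1 & x5) & ~x4) = max(a, b) on (0.30, 0.70) = 0.70
  → value = 0.7000
|0.6592 − 0.7000| = 0.041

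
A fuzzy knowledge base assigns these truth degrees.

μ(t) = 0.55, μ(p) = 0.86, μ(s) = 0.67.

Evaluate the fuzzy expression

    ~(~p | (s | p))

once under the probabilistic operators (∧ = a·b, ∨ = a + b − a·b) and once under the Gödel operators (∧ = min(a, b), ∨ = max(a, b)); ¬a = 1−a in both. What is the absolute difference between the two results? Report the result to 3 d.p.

0.100

Under probabilistic:
  ~p = 1 − 0.8600 = 0.1400
  s | p = a + b − a·b on (0.6700, 0.8600) = 0.9538
  ~p | (s | p) = a + b − a·b on (0.1400, 0.9538) = 0.9603
  ~(~p | (s | p)) = 1 − 0.9603 = 0.0397
  → value = 0.0397
Under Gödel:
  ~p = 1 − 0.86 = 0.14
  s | p = max(a, b) on (0.67, 0.86) = 0.86
  ~p | (s | p) = max(a, b) on (0.14, 0.86) = 0.86
  ~(~p | (s | p)) = 1 − 0.86 = 0.14
  → value = 0.1400
|0.0397 − 0.1400| = 0.100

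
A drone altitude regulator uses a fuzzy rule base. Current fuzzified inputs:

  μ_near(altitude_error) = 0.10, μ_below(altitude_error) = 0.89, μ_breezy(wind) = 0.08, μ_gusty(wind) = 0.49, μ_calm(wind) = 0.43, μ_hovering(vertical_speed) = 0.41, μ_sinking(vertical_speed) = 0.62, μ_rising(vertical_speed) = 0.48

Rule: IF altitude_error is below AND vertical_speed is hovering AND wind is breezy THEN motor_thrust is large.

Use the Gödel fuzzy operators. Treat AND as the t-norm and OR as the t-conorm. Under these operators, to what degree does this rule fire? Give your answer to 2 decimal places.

firing strength: below=0.89, hovering=0.41, breezy=0.08; AND[min(a, b)] → w = 0.08

0.08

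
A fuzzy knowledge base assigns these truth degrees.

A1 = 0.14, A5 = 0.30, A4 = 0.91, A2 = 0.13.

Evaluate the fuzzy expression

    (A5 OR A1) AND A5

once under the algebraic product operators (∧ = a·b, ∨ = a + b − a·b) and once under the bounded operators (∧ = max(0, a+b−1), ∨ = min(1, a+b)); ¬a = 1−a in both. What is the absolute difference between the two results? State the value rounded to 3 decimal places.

0.119

Under algebraic product:
  A5 OR A1 = a + b − a·b on (0.3000, 0.1400) = 0.3980
  (A5 OR A1) AND A5 = a·b on (0.3980, 0.3000) = 0.1194
  → value = 0.1194
Under bounded:
  A5 OR A1 = min(1, a+b) on (0.30, 0.14) = 0.44
  (A5 OR A1) AND A5 = max(0, a+b−1) on (0.44, 0.30) = 0.00
  → value = 0.0000
|0.1194 − 0.0000| = 0.119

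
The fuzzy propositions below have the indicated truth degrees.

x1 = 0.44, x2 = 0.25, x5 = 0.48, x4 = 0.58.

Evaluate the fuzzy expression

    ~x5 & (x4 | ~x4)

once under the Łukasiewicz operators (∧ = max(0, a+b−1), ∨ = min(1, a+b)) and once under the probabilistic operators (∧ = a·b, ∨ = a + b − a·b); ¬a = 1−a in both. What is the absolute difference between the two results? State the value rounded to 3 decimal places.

Under Łukasiewicz:
  ~x5 = 1 − 0.48 = 0.52
  ~x4 = 1 − 0.58 = 0.42
  x4 | ~x4 = min(1, a+b) on (0.58, 0.42) = 1.00
  ~x5 & (x4 | ~x4) = max(0, a+b−1) on (0.52, 1.00) = 0.52
  → value = 0.5200
Under probabilistic:
  ~x5 = 1 − 0.4800 = 0.5200
  ~x4 = 1 − 0.5800 = 0.4200
  x4 | ~x4 = a + b − a·b on (0.5800, 0.4200) = 0.7564
  ~x5 & (x4 | ~x4) = a·b on (0.5200, 0.7564) = 0.3933
  → value = 0.3933
|0.5200 − 0.3933| = 0.127

0.127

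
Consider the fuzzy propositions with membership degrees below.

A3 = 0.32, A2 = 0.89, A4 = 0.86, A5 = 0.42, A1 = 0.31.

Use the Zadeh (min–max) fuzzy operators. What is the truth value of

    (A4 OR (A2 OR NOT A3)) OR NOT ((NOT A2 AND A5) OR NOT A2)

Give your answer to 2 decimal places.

0.89

NOT A3 = 1 − 0.32 = 0.68
A2 OR NOT A3 = max(a, b) on (0.89, 0.68) = 0.89
A4 OR (A2 OR NOT A3) = max(a, b) on (0.86, 0.89) = 0.89
NOT A2 = 1 − 0.89 = 0.11
NOT A2 AND A5 = min(a, b) on (0.11, 0.42) = 0.11
NOT A2 = 1 − 0.89 = 0.11
(NOT A2 AND A5) OR NOT A2 = max(a, b) on (0.11, 0.11) = 0.11
NOT ((NOT A2 AND A5) OR NOT A2) = 1 − 0.11 = 0.89
(A4 OR (A2 OR NOT A3)) OR NOT ((NOT A2 AND A5) OR NOT A2) = max(a, b) on (0.89, 0.89) = 0.89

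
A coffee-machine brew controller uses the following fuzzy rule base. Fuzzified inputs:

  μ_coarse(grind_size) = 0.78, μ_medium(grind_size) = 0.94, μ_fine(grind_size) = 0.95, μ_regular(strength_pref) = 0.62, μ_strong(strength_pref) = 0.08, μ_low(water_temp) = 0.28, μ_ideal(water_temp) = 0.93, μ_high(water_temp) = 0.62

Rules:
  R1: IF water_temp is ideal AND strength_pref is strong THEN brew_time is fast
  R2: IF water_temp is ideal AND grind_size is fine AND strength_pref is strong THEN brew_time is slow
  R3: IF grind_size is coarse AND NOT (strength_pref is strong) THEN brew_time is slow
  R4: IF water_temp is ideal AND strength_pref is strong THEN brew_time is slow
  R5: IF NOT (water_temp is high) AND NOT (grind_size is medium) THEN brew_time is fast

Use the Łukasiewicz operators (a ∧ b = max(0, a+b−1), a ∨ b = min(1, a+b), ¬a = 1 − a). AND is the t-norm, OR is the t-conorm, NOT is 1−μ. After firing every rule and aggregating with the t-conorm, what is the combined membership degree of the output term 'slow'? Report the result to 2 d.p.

0.71

R1: ideal=0.93, strong=0.08; AND[max(0, a+b−1)] → w = 0.01
R2: ideal=0.93, fine=0.95, strong=0.08; AND[max(0, a+b−1)] → w = 0.00
R3: coarse=0.78, ¬strong=1−0.08=0.92; AND[max(0, a+b−1)] → w = 0.70
R4: ideal=0.93, strong=0.08; AND[max(0, a+b−1)] → w = 0.01
R5: ¬high=1−0.62=0.38, ¬medium=1−0.94=0.06; AND[max(0, a+b−1)] → w = 0.00
Rules with consequent 'slow': {R2, R3, R4} → strengths 0.00, 0.70, 0.01
Aggregate via t-conorm [min(1, a+b)]: 0.71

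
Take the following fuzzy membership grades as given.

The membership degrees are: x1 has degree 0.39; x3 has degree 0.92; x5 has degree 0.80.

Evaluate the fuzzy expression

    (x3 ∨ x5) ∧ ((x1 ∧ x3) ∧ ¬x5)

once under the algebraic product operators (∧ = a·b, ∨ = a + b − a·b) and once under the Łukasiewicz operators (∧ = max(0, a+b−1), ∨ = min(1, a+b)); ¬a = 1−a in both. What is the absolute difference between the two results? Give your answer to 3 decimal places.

0.071

Under algebraic product:
  x3 ∨ x5 = a + b − a·b on (0.9200, 0.8000) = 0.9840
  x1 ∧ x3 = a·b on (0.3900, 0.9200) = 0.3588
  ¬x5 = 1 − 0.8000 = 0.2000
  (x1 ∧ x3) ∧ ¬x5 = a·b on (0.3588, 0.2000) = 0.0718
  (x3 ∨ x5) ∧ ((x1 ∧ x3) ∧ ¬x5) = a·b on (0.9840, 0.0718) = 0.0706
  → value = 0.0706
Under Łukasiewicz:
  x3 ∨ x5 = min(1, a+b) on (0.92, 0.80) = 1.00
  x1 ∧ x3 = max(0, a+b−1) on (0.39, 0.92) = 0.31
  ¬x5 = 1 − 0.80 = 0.20
  (x1 ∧ x3) ∧ ¬x5 = max(0, a+b−1) on (0.31, 0.20) = 0.00
  (x3 ∨ x5) ∧ ((x1 ∧ x3) ∧ ¬x5) = max(0, a+b−1) on (1.00, 0.00) = 0.00
  → value = 0.0000
|0.0706 − 0.0000| = 0.071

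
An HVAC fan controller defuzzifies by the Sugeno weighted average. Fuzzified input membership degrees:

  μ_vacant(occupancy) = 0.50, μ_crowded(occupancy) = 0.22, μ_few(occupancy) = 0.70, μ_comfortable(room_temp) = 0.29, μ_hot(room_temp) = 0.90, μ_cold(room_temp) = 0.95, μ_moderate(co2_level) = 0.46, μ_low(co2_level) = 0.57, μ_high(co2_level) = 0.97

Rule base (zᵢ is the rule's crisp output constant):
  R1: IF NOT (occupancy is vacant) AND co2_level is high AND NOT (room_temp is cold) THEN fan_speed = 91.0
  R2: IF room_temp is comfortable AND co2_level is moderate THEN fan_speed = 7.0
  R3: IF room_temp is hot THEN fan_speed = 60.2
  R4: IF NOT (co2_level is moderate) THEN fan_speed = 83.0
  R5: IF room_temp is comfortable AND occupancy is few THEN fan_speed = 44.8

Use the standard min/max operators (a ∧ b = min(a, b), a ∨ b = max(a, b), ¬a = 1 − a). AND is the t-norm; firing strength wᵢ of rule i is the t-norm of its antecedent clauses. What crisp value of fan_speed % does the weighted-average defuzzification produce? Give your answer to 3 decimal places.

57.281

R1 (z=91.0): ¬vacant=1−0.50=0.50, high=0.97, ¬cold=1−0.95=0.05; AND[min(a, b)] → w = 0.05
R2 (z=7.0): comfortable=0.29, moderate=0.46; AND[min(a, b)] → w = 0.29
R3 (z=60.2): hot=0.90 → w = 0.90
R4 (z=83.0): ¬moderate=1−0.46=0.54 → w = 0.54
R5 (z=44.8): comfortable=0.29, few=0.70; AND[min(a, b)] → w = 0.29
Weighted average = (0.05·91.0 + 0.29·7.0 + 0.90·60.2 + 0.54·83.0 + 0.29·44.8) / (0.05 + 0.29 + 0.90 + 0.54 + 0.29)
  = 118.5720 / 2.0700 = 57.281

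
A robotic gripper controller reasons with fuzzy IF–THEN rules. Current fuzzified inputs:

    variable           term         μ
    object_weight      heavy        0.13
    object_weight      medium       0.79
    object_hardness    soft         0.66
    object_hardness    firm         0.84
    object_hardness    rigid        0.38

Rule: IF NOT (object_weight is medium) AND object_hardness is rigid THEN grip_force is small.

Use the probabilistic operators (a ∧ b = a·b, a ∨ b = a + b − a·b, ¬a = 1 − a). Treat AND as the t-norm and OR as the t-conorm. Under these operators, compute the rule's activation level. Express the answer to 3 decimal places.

firing strength: ¬medium=1−0.79=0.21, rigid=0.38; AND[a·b] → w = 0.0798

0.080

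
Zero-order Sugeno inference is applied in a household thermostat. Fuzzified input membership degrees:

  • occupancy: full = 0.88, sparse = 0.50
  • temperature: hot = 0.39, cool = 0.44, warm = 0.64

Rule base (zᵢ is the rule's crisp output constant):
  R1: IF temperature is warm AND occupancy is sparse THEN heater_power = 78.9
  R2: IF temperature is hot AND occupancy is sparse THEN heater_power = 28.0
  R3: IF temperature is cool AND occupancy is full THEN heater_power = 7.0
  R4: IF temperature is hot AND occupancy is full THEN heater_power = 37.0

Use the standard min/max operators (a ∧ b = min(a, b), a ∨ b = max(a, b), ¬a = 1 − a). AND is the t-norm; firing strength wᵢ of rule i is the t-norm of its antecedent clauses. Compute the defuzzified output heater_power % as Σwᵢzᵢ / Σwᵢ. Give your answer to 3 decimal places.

39.465

R1 (z=78.9): warm=0.64, sparse=0.50; AND[min(a, b)] → w = 0.50
R2 (z=28.0): hot=0.39, sparse=0.50; AND[min(a, b)] → w = 0.39
R3 (z=7.0): cool=0.44, full=0.88; AND[min(a, b)] → w = 0.44
R4 (z=37.0): hot=0.39, full=0.88; AND[min(a, b)] → w = 0.39
Weighted average = (0.50·78.9 + 0.39·28.0 + 0.44·7.0 + 0.39·37.0) / (0.50 + 0.39 + 0.44 + 0.39)
  = 67.8800 / 1.7200 = 39.465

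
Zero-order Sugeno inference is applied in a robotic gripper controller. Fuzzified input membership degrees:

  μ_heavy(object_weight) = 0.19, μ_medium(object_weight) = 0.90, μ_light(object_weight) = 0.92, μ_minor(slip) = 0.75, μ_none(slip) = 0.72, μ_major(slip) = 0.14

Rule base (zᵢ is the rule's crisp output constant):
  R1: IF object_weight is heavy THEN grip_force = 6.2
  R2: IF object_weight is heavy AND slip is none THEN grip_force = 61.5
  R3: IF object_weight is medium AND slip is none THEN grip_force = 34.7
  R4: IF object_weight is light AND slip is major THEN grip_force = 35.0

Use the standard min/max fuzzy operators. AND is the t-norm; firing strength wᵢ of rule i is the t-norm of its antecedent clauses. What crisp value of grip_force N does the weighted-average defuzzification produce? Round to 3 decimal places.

R1 (z=6.2): heavy=0.19 → w = 0.19
R2 (z=61.5): heavy=0.19, none=0.72; AND[min(a, b)] → w = 0.19
R3 (z=34.7): medium=0.90, none=0.72; AND[min(a, b)] → w = 0.72
R4 (z=35.0): light=0.92, major=0.14; AND[min(a, b)] → w = 0.14
Weighted average = (0.19·6.2 + 0.19·61.5 + 0.72·34.7 + 0.14·35.0) / (0.19 + 0.19 + 0.72 + 0.14)
  = 42.7470 / 1.2400 = 34.473

34.473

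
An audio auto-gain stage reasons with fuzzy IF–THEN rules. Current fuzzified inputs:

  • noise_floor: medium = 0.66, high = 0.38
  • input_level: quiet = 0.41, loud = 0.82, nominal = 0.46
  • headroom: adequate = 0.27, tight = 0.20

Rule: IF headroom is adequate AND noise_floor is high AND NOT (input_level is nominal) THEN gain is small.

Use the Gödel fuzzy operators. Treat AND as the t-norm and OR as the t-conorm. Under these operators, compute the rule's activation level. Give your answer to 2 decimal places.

firing strength: adequate=0.27, high=0.38, ¬nominal=1−0.46=0.54; AND[min(a, b)] → w = 0.27

0.27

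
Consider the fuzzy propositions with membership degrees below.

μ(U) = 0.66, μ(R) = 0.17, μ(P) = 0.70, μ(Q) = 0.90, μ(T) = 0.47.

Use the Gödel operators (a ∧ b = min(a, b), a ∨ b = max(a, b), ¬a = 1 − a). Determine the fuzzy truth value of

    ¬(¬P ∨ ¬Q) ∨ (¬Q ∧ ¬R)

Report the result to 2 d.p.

0.70

¬P = 1 − 0.70 = 0.30
¬Q = 1 − 0.90 = 0.10
¬P ∨ ¬Q = max(a, b) on (0.30, 0.10) = 0.30
¬(¬P ∨ ¬Q) = 1 − 0.30 = 0.70
¬Q = 1 − 0.90 = 0.10
¬R = 1 − 0.17 = 0.83
¬Q ∧ ¬R = min(a, b) on (0.10, 0.83) = 0.10
¬(¬P ∨ ¬Q) ∨ (¬Q ∧ ¬R) = max(a, b) on (0.70, 0.10) = 0.70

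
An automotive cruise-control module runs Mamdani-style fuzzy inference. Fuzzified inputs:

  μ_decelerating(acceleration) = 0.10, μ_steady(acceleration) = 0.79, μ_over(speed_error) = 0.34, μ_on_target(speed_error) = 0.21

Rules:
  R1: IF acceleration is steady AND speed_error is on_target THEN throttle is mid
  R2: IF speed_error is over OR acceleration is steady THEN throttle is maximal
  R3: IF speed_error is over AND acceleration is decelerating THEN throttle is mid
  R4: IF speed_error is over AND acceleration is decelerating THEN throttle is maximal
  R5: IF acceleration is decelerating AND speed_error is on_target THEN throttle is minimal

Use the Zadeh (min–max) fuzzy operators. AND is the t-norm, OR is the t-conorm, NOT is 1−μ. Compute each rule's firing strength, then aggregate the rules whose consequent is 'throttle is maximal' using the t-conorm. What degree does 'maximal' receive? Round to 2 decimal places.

0.79

R1: steady=0.79, on_target=0.21; AND[min(a, b)] → w = 0.21
R2: over=0.34, steady=0.79; OR[max(a, b)] → w = 0.79
R3: over=0.34, decelerating=0.10; AND[min(a, b)] → w = 0.10
R4: over=0.34, decelerating=0.10; AND[min(a, b)] → w = 0.10
R5: decelerating=0.10, on_target=0.21; AND[min(a, b)] → w = 0.10
Rules with consequent 'maximal': {R2, R4} → strengths 0.79, 0.10
Aggregate via t-conorm [max(a, b)]: 0.79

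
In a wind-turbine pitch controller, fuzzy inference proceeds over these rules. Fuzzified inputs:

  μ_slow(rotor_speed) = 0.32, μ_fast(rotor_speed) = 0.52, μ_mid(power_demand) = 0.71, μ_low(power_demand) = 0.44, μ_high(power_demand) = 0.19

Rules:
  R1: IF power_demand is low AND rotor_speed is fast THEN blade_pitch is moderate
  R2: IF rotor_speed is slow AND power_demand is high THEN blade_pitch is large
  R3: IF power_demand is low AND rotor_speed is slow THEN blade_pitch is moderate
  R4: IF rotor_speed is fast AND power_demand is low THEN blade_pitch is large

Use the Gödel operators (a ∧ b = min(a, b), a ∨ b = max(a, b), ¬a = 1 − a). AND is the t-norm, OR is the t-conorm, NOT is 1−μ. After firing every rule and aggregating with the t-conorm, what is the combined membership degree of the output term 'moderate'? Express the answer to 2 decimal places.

R1: low=0.44, fast=0.52; AND[min(a, b)] → w = 0.44
R2: slow=0.32, high=0.19; AND[min(a, b)] → w = 0.19
R3: low=0.44, slow=0.32; AND[min(a, b)] → w = 0.32
R4: fast=0.52, low=0.44; AND[min(a, b)] → w = 0.44
Rules with consequent 'moderate': {R1, R3} → strengths 0.44, 0.32
Aggregate via t-conorm [max(a, b)]: 0.44

0.44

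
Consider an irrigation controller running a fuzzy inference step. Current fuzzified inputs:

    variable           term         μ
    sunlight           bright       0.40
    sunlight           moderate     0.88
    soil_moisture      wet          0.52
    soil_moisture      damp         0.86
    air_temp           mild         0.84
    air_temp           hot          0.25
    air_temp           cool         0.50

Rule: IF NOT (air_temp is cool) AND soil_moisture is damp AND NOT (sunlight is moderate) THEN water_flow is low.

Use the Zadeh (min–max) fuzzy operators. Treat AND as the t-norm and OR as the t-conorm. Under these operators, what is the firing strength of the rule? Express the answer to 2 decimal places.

0.12

firing strength: ¬cool=1−0.50=0.50, damp=0.86, ¬moderate=1−0.88=0.12; AND[min(a, b)] → w = 0.12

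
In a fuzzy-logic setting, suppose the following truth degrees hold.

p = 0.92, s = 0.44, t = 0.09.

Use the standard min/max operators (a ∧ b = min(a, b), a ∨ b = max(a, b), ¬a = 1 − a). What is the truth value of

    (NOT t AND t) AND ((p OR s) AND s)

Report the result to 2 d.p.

0.09

NOT t = 1 − 0.09 = 0.91
NOT t AND t = min(a, b) on (0.91, 0.09) = 0.09
p OR s = max(a, b) on (0.92, 0.44) = 0.92
(p OR s) AND s = min(a, b) on (0.92, 0.44) = 0.44
(NOT t AND t) AND ((p OR s) AND s) = min(a, b) on (0.09, 0.44) = 0.09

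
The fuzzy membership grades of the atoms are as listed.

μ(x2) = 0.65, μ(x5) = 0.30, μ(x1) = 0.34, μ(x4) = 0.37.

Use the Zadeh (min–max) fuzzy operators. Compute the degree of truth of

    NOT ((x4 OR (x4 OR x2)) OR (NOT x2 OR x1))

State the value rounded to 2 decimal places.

0.35

x4 OR x2 = max(a, b) on (0.37, 0.65) = 0.65
x4 OR (x4 OR x2) = max(a, b) on (0.37, 0.65) = 0.65
NOT x2 = 1 − 0.65 = 0.35
NOT x2 OR x1 = max(a, b) on (0.35, 0.34) = 0.35
(x4 OR (x4 OR x2)) OR (NOT x2 OR x1) = max(a, b) on (0.65, 0.35) = 0.65
NOT ((x4 OR (x4 OR x2)) OR (NOT x2 OR x1)) = 1 − 0.65 = 0.35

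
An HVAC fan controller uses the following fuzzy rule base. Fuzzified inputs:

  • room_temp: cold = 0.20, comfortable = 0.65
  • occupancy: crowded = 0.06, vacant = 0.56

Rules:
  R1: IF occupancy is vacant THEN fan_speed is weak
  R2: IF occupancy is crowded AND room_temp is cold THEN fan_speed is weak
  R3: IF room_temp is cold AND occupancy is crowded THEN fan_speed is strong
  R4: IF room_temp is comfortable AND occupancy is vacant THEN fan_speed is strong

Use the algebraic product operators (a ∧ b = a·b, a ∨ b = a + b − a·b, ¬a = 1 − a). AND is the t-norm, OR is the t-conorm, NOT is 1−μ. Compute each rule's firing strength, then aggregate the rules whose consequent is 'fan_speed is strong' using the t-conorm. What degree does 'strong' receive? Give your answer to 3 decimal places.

0.372

R1: vacant=0.56 → w = 0.5600
R2: crowded=0.06, cold=0.20; AND[a·b] → w = 0.0120
R3: cold=0.20, crowded=0.06; AND[a·b] → w = 0.0120
R4: comfortable=0.65, vacant=0.56; AND[a·b] → w = 0.3640
Rules with consequent 'strong': {R3, R4} → strengths 0.0120, 0.3640
Aggregate via t-conorm [a + b − a·b]: 0.3716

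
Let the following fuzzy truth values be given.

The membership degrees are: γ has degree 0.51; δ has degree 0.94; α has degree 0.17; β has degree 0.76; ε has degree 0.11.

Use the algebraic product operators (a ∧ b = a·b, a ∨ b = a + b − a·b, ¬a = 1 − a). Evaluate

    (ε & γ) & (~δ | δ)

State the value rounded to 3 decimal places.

0.053

ε & γ = a·b on (0.1100, 0.5100) = 0.0561
~δ = 1 − 0.9400 = 0.0600
~δ | δ = a + b − a·b on (0.0600, 0.9400) = 0.9436
(ε & γ) & (~δ | δ) = a·b on (0.0561, 0.9436) = 0.0529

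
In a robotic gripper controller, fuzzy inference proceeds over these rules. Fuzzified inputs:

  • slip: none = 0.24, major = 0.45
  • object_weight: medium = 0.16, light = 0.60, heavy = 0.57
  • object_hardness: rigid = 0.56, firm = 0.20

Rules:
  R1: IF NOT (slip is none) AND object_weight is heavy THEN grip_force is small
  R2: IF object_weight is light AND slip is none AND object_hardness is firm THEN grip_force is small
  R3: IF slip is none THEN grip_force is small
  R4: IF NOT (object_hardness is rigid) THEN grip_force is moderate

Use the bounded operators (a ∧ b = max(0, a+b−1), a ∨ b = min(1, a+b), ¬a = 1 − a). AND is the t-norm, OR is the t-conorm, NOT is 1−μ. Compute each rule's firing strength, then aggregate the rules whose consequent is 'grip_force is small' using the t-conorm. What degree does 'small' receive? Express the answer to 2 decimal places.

R1: ¬none=1−0.24=0.76, heavy=0.57; AND[max(0, a+b−1)] → w = 0.33
R2: light=0.60, none=0.24, firm=0.20; AND[max(0, a+b−1)] → w = 0.00
R3: none=0.24 → w = 0.24
R4: ¬rigid=1−0.56=0.44 → w = 0.44
Rules with consequent 'small': {R1, R2, R3} → strengths 0.33, 0.00, 0.24
Aggregate via t-conorm [min(1, a+b)]: 0.57

0.57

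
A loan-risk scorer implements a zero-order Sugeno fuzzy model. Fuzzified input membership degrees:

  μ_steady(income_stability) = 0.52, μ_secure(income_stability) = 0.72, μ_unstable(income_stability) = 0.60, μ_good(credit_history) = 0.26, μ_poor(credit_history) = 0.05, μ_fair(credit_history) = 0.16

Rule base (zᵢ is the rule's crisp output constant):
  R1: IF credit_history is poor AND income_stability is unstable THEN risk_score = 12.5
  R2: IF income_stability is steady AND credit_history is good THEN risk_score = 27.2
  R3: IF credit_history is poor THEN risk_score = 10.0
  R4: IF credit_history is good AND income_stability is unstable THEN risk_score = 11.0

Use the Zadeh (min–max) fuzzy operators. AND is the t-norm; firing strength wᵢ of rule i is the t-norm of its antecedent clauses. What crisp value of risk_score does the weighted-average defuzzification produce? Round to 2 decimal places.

17.83

R1 (z=12.5): poor=0.05, unstable=0.60; AND[min(a, b)] → w = 0.05
R2 (z=27.2): steady=0.52, good=0.26; AND[min(a, b)] → w = 0.26
R3 (z=10.0): poor=0.05 → w = 0.05
R4 (z=11.0): good=0.26, unstable=0.60; AND[min(a, b)] → w = 0.26
Weighted average = (0.05·12.5 + 0.26·27.2 + 0.05·10.0 + 0.26·11.0) / (0.05 + 0.26 + 0.05 + 0.26)
  = 11.0570 / 0.6200 = 17.83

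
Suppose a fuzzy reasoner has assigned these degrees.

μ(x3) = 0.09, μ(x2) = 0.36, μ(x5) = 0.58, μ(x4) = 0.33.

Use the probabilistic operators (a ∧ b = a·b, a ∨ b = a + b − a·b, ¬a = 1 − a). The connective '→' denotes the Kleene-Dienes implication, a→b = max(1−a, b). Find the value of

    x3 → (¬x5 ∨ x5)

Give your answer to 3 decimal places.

0.910

¬x5 = 1 − 0.5800 = 0.4200
¬x5 ∨ x5 = a + b − a·b on (0.4200, 0.5800) = 0.7564
x3 → (¬x5 ∨ x5)  [Kleene-Dienes: max(1−a, b)] with a=0.0900, b=0.7564 → 0.9100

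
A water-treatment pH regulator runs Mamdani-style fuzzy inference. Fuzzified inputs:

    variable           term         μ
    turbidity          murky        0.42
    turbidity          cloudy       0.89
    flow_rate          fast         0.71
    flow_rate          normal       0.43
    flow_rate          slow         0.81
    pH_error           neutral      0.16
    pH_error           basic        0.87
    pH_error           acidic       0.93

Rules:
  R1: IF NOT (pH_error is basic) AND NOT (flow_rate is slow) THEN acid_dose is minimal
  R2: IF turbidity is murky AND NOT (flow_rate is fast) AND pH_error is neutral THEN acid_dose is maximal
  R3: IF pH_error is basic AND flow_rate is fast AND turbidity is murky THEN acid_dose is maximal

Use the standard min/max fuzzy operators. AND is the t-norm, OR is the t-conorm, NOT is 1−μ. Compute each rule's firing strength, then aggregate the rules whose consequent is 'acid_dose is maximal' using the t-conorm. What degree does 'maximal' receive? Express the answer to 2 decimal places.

R1: ¬basic=1−0.87=0.13, ¬slow=1−0.81=0.19; AND[min(a, b)] → w = 0.13
R2: murky=0.42, ¬fast=1−0.71=0.29, neutral=0.16; AND[min(a, b)] → w = 0.16
R3: basic=0.87, fast=0.71, murky=0.42; AND[min(a, b)] → w = 0.42
Rules with consequent 'maximal': {R2, R3} → strengths 0.16, 0.42
Aggregate via t-conorm [max(a, b)]: 0.42

0.42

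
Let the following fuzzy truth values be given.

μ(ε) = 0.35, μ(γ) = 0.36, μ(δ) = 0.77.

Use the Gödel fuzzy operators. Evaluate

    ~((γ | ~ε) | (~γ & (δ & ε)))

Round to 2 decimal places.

0.35

~ε = 1 − 0.35 = 0.65
γ | ~ε = max(a, b) on (0.36, 0.65) = 0.65
~γ = 1 − 0.36 = 0.64
δ & ε = min(a, b) on (0.77, 0.35) = 0.35
~γ & (δ & ε) = min(a, b) on (0.64, 0.35) = 0.35
(γ | ~ε) | (~γ & (δ & ε)) = max(a, b) on (0.65, 0.35) = 0.65
~((γ | ~ε) | (~γ & (δ & ε))) = 1 − 0.65 = 0.35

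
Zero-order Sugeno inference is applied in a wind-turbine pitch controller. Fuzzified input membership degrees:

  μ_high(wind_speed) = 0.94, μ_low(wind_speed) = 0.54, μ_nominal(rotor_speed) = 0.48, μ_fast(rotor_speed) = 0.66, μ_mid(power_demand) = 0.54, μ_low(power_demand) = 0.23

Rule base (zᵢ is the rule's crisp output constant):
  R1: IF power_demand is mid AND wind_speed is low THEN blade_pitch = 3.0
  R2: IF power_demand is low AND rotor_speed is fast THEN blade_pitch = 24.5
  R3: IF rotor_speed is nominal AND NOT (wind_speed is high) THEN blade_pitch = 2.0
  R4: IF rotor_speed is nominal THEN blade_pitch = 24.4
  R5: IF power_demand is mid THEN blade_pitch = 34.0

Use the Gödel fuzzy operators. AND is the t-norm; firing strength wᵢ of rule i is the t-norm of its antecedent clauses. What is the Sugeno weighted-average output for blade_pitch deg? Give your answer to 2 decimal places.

R1 (z=3.0): mid=0.54, low=0.54; AND[min(a, b)] → w = 0.54
R2 (z=24.5): low=0.23, fast=0.66; AND[min(a, b)] → w = 0.23
R3 (z=2.0): nominal=0.48, ¬high=1−0.94=0.06; AND[min(a, b)] → w = 0.06
R4 (z=24.4): nominal=0.48 → w = 0.48
R5 (z=34.0): mid=0.54 → w = 0.54
Weighted average = (0.54·3.0 + 0.23·24.5 + 0.06·2.0 + 0.48·24.4 + 0.54·34.0) / (0.54 + 0.23 + 0.06 + 0.48 + 0.54)
  = 37.4470 / 1.8500 = 20.24

20.24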